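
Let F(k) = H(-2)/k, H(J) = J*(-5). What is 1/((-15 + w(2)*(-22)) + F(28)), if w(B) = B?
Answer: -14/821 ≈ -0.017052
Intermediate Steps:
H(J) = -5*J
F(k) = 10/k (F(k) = (-5*(-2))/k = 10/k)
1/((-15 + w(2)*(-22)) + F(28)) = 1/((-15 + 2*(-22)) + 10/28) = 1/((-15 - 44) + 10*(1/28)) = 1/(-59 + 5/14) = 1/(-821/14) = -14/821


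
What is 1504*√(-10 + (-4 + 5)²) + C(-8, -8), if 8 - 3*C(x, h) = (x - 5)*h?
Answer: -32 + 4512*I ≈ -32.0 + 4512.0*I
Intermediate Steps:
C(x, h) = 8/3 - h*(-5 + x)/3 (C(x, h) = 8/3 - (x - 5)*h/3 = 8/3 - (-5 + x)*h/3 = 8/3 - h*(-5 + x)/3)
1504*√(-10 + (-4 + 5)²) + C(-8, -8) = 1504*√(-10 + (-4 + 5)²) + (8/3 + (5/3)*(-8) - ⅓*(-8)*(-8)) = 1504*√(-10 + 1²) + (8/3 - 40/3 - 64/3) = 1504*√(-10 + 1) - 32 = 1504*√(-9) - 32 = 1504*(3*I) - 32 = 4512*I - 32 = -32 + 4512*I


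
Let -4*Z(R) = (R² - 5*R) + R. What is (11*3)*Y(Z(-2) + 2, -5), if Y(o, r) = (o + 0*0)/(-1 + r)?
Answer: 11/2 ≈ 5.5000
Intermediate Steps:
Z(R) = R - R²/4 (Z(R) = -((R² - 5*R) + R)/4 = -(R² - 4*R)/4 = R - R²/4)
Y(o, r) = o/(-1 + r) (Y(o, r) = (o + 0)/(-1 + r) = o/(-1 + r))
(11*3)*Y(Z(-2) + 2, -5) = (11*3)*(((¼)*(-2)*(4 - 1*(-2)) + 2)/(-1 - 5)) = 33*(((¼)*(-2)*(4 + 2) + 2)/(-6)) = 33*(((¼)*(-2)*6 + 2)*(-⅙)) = 33*((-3 + 2)*(-⅙)) = 33*(-1*(-⅙)) = 33*(⅙) = 11/2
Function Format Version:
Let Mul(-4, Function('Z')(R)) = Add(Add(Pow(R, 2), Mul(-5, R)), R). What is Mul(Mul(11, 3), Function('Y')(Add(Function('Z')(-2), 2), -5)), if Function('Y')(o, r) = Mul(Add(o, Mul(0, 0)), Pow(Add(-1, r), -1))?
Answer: Rational(11, 2) ≈ 5.5000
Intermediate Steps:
Function('Z')(R) = Add(R, Mul(Rational(-1, 4), Pow(R, 2))) (Function('Z')(R) = Mul(Rational(-1, 4), Add(Add(Pow(R, 2), Mul(-5, R)), R)) = Mul(Rational(-1, 4), Add(Pow(R, 2), Mul(-4, R))) = Add(R, Mul(Rational(-1, 4), Pow(R, 2))))
Function('Y')(o, r) = Mul(o, Pow(Add(-1, r), -1)) (Function('Y')(o, r) = Mul(Add(o, 0), Pow(Add(-1, r), -1)) = Mul(o, Pow(Add(-1, r), -1)))
Mul(Mul(11, 3), Function('Y')(Add(Function('Z')(-2), 2), -5)) = Mul(Mul(11, 3), Mul(Add(Mul(Rational(1, 4), -2, Add(4, Mul(-1, -2))), 2), Pow(Add(-1, -5), -1))) = Mul(33, Mul(Add(Mul(Rational(1, 4), -2, Add(4, 2)), 2), Pow(-6, -1))) = Mul(33, Mul(Add(Mul(Rational(1, 4), -2, 6), 2), Rational(-1, 6))) = Mul(33, Mul(Add(-3, 2), Rational(-1, 6))) = Mul(33, Mul(-1, Rational(-1, 6))) = Mul(33, Rational(1, 6)) = Rational(11, 2)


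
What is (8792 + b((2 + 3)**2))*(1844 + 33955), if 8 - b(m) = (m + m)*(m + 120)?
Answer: 55488450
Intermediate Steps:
b(m) = 8 - 2*m*(120 + m) (b(m) = 8 - (m + m)*(m + 120) = 8 - 2*m*(120 + m))
(8792 + b((2 + 3)**2))*(1844 + 33955) = (8792 + (8 - 240*(2 + 3)**2 - 2*(2 + 3)**4))*(1844 + 33955) = (8792 + (8 - 240*5**2 - 2*(5**2)**2))*35799 = (8792 + (8 - 240*25 - 2*25**2))*35799 = (8792 + (8 - 6000 - 2*625))*35799 = (8792 + (8 - 6000 - 1250))*35799 = (8792 - 7242)*35799 = 1550*35799 = 55488450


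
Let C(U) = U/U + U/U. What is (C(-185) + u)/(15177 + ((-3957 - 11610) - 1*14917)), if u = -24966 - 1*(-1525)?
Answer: 23439/15307 ≈ 1.5313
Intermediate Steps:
u = -23441 (u = -24966 + 1525 = -23441)
C(U) = 2 (C(U) = 1 + 1 = 2)
(C(-185) + u)/(15177 + ((-3957 - 11610) - 1*14917)) = (2 - 23441)/(15177 + ((-3957 - 11610) - 1*14917)) = -23439/(15177 + (-15567 - 14917)) = -23439/(15177 - 30484) = -23439/(-15307) = -23439*(-1/15307) = 23439/15307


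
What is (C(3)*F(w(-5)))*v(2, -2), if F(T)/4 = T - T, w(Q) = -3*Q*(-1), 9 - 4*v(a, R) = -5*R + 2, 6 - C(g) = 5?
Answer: 0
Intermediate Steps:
C(g) = 1 (C(g) = 6 - 1*5 = 6 - 5 = 1)
v(a, R) = 7/4 + 5*R/4 (v(a, R) = 9/4 - (-5*R + 2)/4 = 9/4 - (2 - 5*R)/4 = 9/4 + (-1/2 + 5*R/4) = 7/4 + 5*R/4)
w(Q) = 3*Q
F(T) = 0 (F(T) = 4*(T - T) = 4*0 = 0)
(C(3)*F(w(-5)))*v(2, -2) = (1*0)*(7/4 + (5/4)*(-2)) = 0*(7/4 - 5/2) = 0*(-3/4) = 0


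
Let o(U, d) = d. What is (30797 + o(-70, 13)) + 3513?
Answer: 34323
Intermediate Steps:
(30797 + o(-70, 13)) + 3513 = (30797 + 13) + 3513 = 30810 + 3513 = 34323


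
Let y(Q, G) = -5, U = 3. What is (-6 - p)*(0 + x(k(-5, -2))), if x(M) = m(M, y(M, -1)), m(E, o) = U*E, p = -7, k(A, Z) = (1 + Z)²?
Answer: 3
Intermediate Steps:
m(E, o) = 3*E
x(M) = 3*M
(-6 - p)*(0 + x(k(-5, -2))) = (-6 - 1*(-7))*(0 + 3*(1 - 2)²) = (-6 + 7)*(0 + 3*(-1)²) = 1*(0 + 3*1) = 1*(0 + 3) = 1*3 = 3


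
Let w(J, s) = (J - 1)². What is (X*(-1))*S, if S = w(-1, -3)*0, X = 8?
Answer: 0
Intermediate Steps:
w(J, s) = (-1 + J)²
S = 0 (S = (-1 - 1)²*0 = (-2)²*0 = 4*0 = 0)
(X*(-1))*S = (8*(-1))*0 = -8*0 = 0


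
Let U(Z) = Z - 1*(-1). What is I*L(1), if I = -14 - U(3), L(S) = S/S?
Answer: -18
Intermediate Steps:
U(Z) = 1 + Z (U(Z) = Z + 1 = 1 + Z)
L(S) = 1
I = -18 (I = -14 - (1 + 3) = -14 - 1*4 = -14 - 4 = -18)
I*L(1) = -18*1 = -18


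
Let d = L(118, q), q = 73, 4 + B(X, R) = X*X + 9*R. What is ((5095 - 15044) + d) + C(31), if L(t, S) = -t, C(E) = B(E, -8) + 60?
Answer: -9122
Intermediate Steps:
B(X, R) = -4 + X² + 9*R (B(X, R) = -4 + (X*X + 9*R) = -4 + (X² + 9*R) = -4 + X² + 9*R)
C(E) = -16 + E² (C(E) = (-4 + E² + 9*(-8)) + 60 = (-4 + E² - 72) + 60 = (-76 + E²) + 60 = -16 + E²)
d = -118 (d = -1*118 = -118)
((5095 - 15044) + d) + C(31) = ((5095 - 15044) - 118) + (-16 + 31²) = (-9949 - 118) + (-16 + 961) = -10067 + 945 = -9122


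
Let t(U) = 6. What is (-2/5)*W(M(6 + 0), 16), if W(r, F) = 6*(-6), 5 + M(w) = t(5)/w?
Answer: 72/5 ≈ 14.400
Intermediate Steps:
M(w) = -5 + 6/w
W(r, F) = -36
(-2/5)*W(M(6 + 0), 16) = (-2/5)*(-36) = ((⅕)*(-2))*(-36) = -⅖*(-36) = 72/5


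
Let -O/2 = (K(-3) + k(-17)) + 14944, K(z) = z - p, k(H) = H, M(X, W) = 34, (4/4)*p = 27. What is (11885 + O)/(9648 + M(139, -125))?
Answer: -17909/9682 ≈ -1.8497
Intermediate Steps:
p = 27
K(z) = -27 + z (K(z) = z - 1*27 = z - 27 = -27 + z)
O = -29794 (O = -2*(((-27 - 3) - 17) + 14944) = -2*((-30 - 17) + 14944) = -2*(-47 + 14944) = -2*14897 = -29794)
(11885 + O)/(9648 + M(139, -125)) = (11885 - 29794)/(9648 + 34) = -17909/9682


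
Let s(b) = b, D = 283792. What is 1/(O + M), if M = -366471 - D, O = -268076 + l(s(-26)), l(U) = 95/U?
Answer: -26/23876909 ≈ -1.0889e-6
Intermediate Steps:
O = -6970071/26 (O = -268076 + 95/(-26) = -268076 + 95*(-1/26) = -268076 - 95/26 = -6970071/26 ≈ -2.6808e+5)
M = -650263 (M = -366471 - 1*283792 = -366471 - 283792 = -650263)
1/(O + M) = 1/(-6970071/26 - 650263) = 1/(-23876909/26) = -26/23876909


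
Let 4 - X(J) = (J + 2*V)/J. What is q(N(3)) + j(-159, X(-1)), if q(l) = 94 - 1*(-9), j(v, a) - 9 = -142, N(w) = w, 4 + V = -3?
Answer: -30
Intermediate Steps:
V = -7 (V = -4 - 3 = -7)
X(J) = 4 - (-14 + J)/J (X(J) = 4 - (J + 2*(-7))/J = 4 - (J - 14)/J = 4 - (-14 + J)/J)
j(v, a) = -133 (j(v, a) = 9 - 142 = -133)
q(l) = 103 (q(l) = 94 + 9 = 103)
q(N(3)) + j(-159, X(-1)) = 103 - 133 = -30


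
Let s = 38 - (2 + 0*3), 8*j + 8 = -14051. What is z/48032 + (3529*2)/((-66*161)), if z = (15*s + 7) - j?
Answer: -1258094269/2041552128 ≈ -0.61624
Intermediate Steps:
j = -14059/8 (j = -1 + (⅛)*(-14051) = -1 - 14051/8 = -14059/8 ≈ -1757.4)
s = 36 (s = 38 - (2 + 0) = 38 - 1*2 = 38 - 2 = 36)
z = 18435/8 (z = (15*36 + 7) - 1*(-14059/8) = (540 + 7) + 14059/8 = 547 + 14059/8 = 18435/8 ≈ 2304.4)
z/48032 + (3529*2)/((-66*161)) = (18435/8)/48032 + (3529*2)/((-66*161)) = (18435/8)*(1/48032) + 7058/(-10626) = 18435/384256 + 7058*(-1/10626) = 18435/384256 - 3529/5313 = -1258094269/2041552128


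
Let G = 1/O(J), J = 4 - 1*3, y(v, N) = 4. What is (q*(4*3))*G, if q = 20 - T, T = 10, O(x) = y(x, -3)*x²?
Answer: 30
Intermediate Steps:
J = 1 (J = 4 - 3 = 1)
O(x) = 4*x²
q = 10 (q = 20 - 1*10 = 20 - 10 = 10)
G = ¼ (G = 1/(4*1²) = 1/(4*1) = 1/4 = ¼ ≈ 0.25000)
(q*(4*3))*G = (10*(4*3))*(¼) = (10*12)*(¼) = 120*(¼) = 30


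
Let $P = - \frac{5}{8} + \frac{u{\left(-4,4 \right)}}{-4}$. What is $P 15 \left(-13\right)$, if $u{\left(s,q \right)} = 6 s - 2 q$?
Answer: $- \frac{11505}{8} \approx -1438.1$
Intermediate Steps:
$u{\left(s,q \right)} = - 2 q + 6 s$
$P = \frac{59}{8}$ ($P = - \frac{5}{8} + \frac{\left(-2\right) 4 + 6 \left(-4\right)}{-4} = \left(-5\right) \frac{1}{8} + \left(-8 - 24\right) \left(- \frac{1}{4}\right) = - \frac{5}{8} - -8 = - \frac{5}{8} + 8 = \frac{59}{8} \approx 7.375$)
$P 15 \left(-13\right) = \frac{59}{8} \cdot 15 \left(-13\right) = \frac{885}{8} \left(-13\right) = - \frac{11505}{8}$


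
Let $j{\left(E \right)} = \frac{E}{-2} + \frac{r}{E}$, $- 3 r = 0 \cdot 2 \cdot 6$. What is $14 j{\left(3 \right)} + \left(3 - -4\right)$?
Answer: $-14$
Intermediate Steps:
$r = 0$ ($r = - \frac{0 \cdot 2 \cdot 6}{3} = - \frac{0 \cdot 6}{3} = \left(- \frac{1}{3}\right) 0 = 0$)
$j{\left(E \right)} = - \frac{E}{2}$ ($j{\left(E \right)} = \frac{E}{-2} + \frac{0}{E} = E \left(- \frac{1}{2}\right) + 0 = - \frac{E}{2} + 0 = - \frac{E}{2}$)
$14 j{\left(3 \right)} + \left(3 - -4\right) = 14 \left(\left(- \frac{1}{2}\right) 3\right) + \left(3 - -4\right) = 14 \left(- \frac{3}{2}\right) + \left(3 + 4\right) = -21 + 7 = -14$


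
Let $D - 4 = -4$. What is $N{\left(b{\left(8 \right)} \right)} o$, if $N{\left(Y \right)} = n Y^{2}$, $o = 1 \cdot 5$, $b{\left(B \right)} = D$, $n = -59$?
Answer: $0$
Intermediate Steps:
$D = 0$ ($D = 4 - 4 = 0$)
$b{\left(B \right)} = 0$
$o = 5$
$N{\left(Y \right)} = - 59 Y^{2}$
$N{\left(b{\left(8 \right)} \right)} o = - 59 \cdot 0^{2} \cdot 5 = \left(-59\right) 0 \cdot 5 = 0 \cdot 5 = 0$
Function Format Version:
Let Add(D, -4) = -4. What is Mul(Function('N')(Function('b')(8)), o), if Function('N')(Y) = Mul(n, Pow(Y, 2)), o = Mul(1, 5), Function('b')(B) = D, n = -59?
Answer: 0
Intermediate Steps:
D = 0 (D = Add(4, -4) = 0)
Function('b')(B) = 0
o = 5
Function('N')(Y) = Mul(-59, Pow(Y, 2))
Mul(Function('N')(Function('b')(8)), o) = Mul(Mul(-59, Pow(0, 2)), 5) = Mul(Mul(-59, 0), 5) = Mul(0, 5) = 0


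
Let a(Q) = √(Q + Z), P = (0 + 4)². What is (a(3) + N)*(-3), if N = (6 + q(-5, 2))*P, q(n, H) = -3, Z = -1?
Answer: -144 - 3*√2 ≈ -148.24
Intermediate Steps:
P = 16 (P = 4² = 16)
a(Q) = √(-1 + Q) (a(Q) = √(Q - 1) = √(-1 + Q))
N = 48 (N = (6 - 3)*16 = 3*16 = 48)
(a(3) + N)*(-3) = (√(-1 + 3) + 48)*(-3) = (√2 + 48)*(-3) = (48 + √2)*(-3) = -144 - 3*√2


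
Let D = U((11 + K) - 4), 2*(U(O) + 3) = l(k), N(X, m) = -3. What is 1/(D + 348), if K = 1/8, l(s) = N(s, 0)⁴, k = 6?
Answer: 2/771 ≈ 0.0025940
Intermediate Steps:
l(s) = 81 (l(s) = (-3)⁴ = 81)
K = ⅛ ≈ 0.12500
U(O) = 75/2 (U(O) = -3 + (½)*81 = -3 + 81/2 = 75/2)
D = 75/2 ≈ 37.500
1/(D + 348) = 1/(75/2 + 348) = 1/(771/2) = 2/771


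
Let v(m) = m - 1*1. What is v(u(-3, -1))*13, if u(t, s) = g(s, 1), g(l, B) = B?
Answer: 0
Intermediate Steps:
u(t, s) = 1
v(m) = -1 + m (v(m) = m - 1 = -1 + m)
v(u(-3, -1))*13 = (-1 + 1)*13 = 0*13 = 0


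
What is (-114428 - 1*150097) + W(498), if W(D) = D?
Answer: -264027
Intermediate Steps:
(-114428 - 1*150097) + W(498) = (-114428 - 1*150097) + 498 = (-114428 - 150097) + 498 = -264525 + 498 = -264027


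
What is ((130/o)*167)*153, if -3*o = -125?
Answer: 1992978/25 ≈ 79719.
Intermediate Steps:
o = 125/3 (o = -1/3*(-125) = 125/3 ≈ 41.667)
((130/o)*167)*153 = ((130/(125/3))*167)*153 = ((130*(3/125))*167)*153 = ((78/25)*167)*153 = (13026/25)*153 = 1992978/25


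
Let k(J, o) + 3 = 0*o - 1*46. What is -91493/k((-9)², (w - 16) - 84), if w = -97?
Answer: 91493/49 ≈ 1867.2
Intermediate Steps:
k(J, o) = -49 (k(J, o) = -3 + (0*o - 1*46) = -3 + (0 - 46) = -3 - 46 = -49)
-91493/k((-9)², (w - 16) - 84) = -91493/(-49) = -91493*(-1/49) = 91493/49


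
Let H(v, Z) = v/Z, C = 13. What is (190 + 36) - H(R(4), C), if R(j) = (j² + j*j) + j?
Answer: 2902/13 ≈ 223.23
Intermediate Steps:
R(j) = j + 2*j² (R(j) = (j² + j²) + j = 2*j² + j = j + 2*j²)
(190 + 36) - H(R(4), C) = (190 + 36) - 4*(1 + 2*4)/13 = 226 - 4*(1 + 8)/13 = 226 - 4*9/13 = 226 - 36/13 = 2902/13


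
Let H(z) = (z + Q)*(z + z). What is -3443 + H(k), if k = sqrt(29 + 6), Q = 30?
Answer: -3373 + 60*sqrt(35) ≈ -3018.0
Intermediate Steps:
k = sqrt(35) ≈ 5.9161
H(z) = 2*z*(30 + z) (H(z) = (z + 30)*(z + z) = (30 + z)*(2*z) = 2*z*(30 + z))
-3443 + H(k) = -3443 + 2*sqrt(35)*(30 + sqrt(35))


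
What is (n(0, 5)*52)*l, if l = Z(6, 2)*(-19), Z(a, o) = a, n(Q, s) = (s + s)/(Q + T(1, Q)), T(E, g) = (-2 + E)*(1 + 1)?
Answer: 29640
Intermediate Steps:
T(E, g) = -4 + 2*E (T(E, g) = (-2 + E)*2 = -4 + 2*E)
n(Q, s) = 2*s/(-2 + Q) (n(Q, s) = (s + s)/(Q + (-4 + 2*1)) = (2*s)/(Q + (-4 + 2)) = (2*s)/(Q - 2) = (2*s)/(-2 + Q) = 2*s/(-2 + Q))
l = -114 (l = 6*(-19) = -114)
(n(0, 5)*52)*l = ((2*5/(-2 + 0))*52)*(-114) = ((2*5/(-2))*52)*(-114) = ((2*5*(-½))*52)*(-114) = -5*52*(-114) = -260*(-114) = 29640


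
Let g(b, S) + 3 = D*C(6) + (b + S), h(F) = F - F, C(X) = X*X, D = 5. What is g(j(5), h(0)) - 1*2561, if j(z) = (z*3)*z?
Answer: -2309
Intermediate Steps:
C(X) = X²
h(F) = 0
j(z) = 3*z² (j(z) = (3*z)*z = 3*z²)
g(b, S) = 177 + S + b (g(b, S) = -3 + (5*6² + (b + S)) = -3 + (5*36 + (S + b)) = -3 + (180 + (S + b)) = -3 + (180 + S + b) = 177 + S + b)
g(j(5), h(0)) - 1*2561 = (177 + 0 + 3*5²) - 1*2561 = (177 + 0 + 3*25) - 2561 = (177 + 0 + 75) - 2561 = 252 - 2561 = -2309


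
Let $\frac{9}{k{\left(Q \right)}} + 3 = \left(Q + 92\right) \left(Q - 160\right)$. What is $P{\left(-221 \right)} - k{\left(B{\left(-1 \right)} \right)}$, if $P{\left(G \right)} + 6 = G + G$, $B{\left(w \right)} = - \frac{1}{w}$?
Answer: $- \frac{2208637}{4930} \approx -448.0$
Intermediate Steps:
$P{\left(G \right)} = -6 + 2 G$ ($P{\left(G \right)} = -6 + \left(G + G\right) = -6 + 2 G$)
$k{\left(Q \right)} = \frac{9}{-3 + \left(-160 + Q\right) \left(92 + Q\right)}$ ($k{\left(Q \right)} = \frac{9}{-3 + \left(Q + 92\right) \left(Q - 160\right)} = \frac{9}{-3 + \left(92 + Q\right) \left(-160 + Q\right)} = \frac{9}{-3 + \left(-160 + Q\right) \left(92 + Q\right)}$)
$P{\left(-221 \right)} - k{\left(B{\left(-1 \right)} \right)} = \left(-6 + 2 \left(-221\right)\right) - \frac{9}{-14723 + \left(- \frac{1}{-1}\right)^{2} - 68 \left(- \frac{1}{-1}\right)} = \left(-6 - 442\right) - \frac{9}{-14723 + \left(\left(-1\right) \left(-1\right)\right)^{2} - 68 \left(\left(-1\right) \left(-1\right)\right)} = -448 - \frac{9}{-14723 + 1^{2} - 68} = -448 - \frac{9}{-14723 + 1 - 68} = -448 - \frac{9}{-14790} = -448 - 9 \left(- \frac{1}{14790}\right) = -448 - - \frac{3}{4930} = -448 + \frac{3}{4930} = - \frac{2208637}{4930}$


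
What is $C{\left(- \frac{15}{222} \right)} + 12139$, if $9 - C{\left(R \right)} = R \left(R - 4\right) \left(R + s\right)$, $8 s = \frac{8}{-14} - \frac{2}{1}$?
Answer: $\frac{9845408949}{810448} \approx 12148.0$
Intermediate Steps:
$s = - \frac{9}{28}$ ($s = \frac{\frac{8}{-14} - \frac{2}{1}}{8} = \frac{8 \left(- \frac{1}{14}\right) - 2}{8} = \frac{- \frac{4}{7} - 2}{8} = \frac{1}{8} \left(- \frac{18}{7}\right) = - \frac{9}{28} \approx -0.32143$)
$C{\left(R \right)} = 9 - R \left(-4 + R\right) \left(- \frac{9}{28} + R\right)$ ($C{\left(R \right)} = 9 - R \left(R - 4\right) \left(R - \frac{9}{28}\right) = 9 - R \left(-4 + R\right) \left(- \frac{9}{28} + R\right)$)
$C{\left(- \frac{15}{222} \right)} + 12139 = \left(9 - \left(- \frac{15}{222}\right)^{3} - \frac{9 \left(- \frac{15}{222}\right)}{7} + \frac{121 \left(- \frac{15}{222}\right)^{2}}{28}\right) + 12139 = \left(9 - \left(\left(-15\right) \frac{1}{222}\right)^{3} - \frac{9 \left(\left(-15\right) \frac{1}{222}\right)}{7} + \frac{121 \left(\left(-15\right) \frac{1}{222}\right)^{2}}{28}\right) + 12139 = \left(9 - \left(- \frac{5}{74}\right)^{3} - - \frac{45}{518} + \frac{121 \left(- \frac{5}{74}\right)^{2}}{28}\right) + 12139 = \left(9 - - \frac{125}{405224} + \frac{45}{518} + \frac{121}{28} \cdot \frac{25}{5476}\right) + 12139 = \left(9 + \frac{125}{405224} + \frac{45}{518} + \frac{3025}{153328}\right) + 12139 = \frac{7380677}{810448} + 12139 = \frac{9845408949}{810448}$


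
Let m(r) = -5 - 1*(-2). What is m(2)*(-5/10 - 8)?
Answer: 51/2 ≈ 25.500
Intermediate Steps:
m(r) = -3 (m(r) = -5 + 2 = -3)
m(2)*(-5/10 - 8) = -3*(-5/10 - 8) = -3*(-5*⅒ - 8) = -3*(-½ - 8) = -3*(-17/2) = 51/2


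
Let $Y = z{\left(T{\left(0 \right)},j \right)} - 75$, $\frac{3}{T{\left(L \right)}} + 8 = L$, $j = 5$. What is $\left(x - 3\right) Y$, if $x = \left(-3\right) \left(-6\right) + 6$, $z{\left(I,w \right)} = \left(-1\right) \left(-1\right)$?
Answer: $-1554$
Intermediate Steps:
$T{\left(L \right)} = \frac{3}{-8 + L}$
$z{\left(I,w \right)} = 1$
$Y = -74$ ($Y = 1 - 75 = -74$)
$x = 24$ ($x = 18 + 6 = 24$)
$\left(x - 3\right) Y = \left(24 - 3\right) \left(-74\right) = 21 \left(-74\right) = -1554$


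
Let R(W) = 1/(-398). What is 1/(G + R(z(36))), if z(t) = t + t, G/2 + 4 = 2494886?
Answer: 398/1985926071 ≈ 2.0041e-7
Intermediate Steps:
G = 4989764 (G = -8 + 2*2494886 = -8 + 4989772 = 4989764)
z(t) = 2*t
R(W) = -1/398
1/(G + R(z(36))) = 1/(4989764 - 1/398) = 1/(1985926071/398) = 398/1985926071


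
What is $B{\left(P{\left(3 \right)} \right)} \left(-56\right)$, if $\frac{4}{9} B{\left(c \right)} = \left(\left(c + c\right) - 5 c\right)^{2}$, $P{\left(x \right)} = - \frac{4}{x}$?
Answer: $-2016$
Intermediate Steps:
$B{\left(c \right)} = \frac{81 c^{2}}{4}$ ($B{\left(c \right)} = \frac{9 \left(\left(c + c\right) - 5 c\right)^{2}}{4} = \frac{9 \left(2 c - 5 c\right)^{2}}{4} = \frac{9 \left(- 3 c\right)^{2}}{4} = \frac{9 \cdot 9 c^{2}}{4} = \frac{81 c^{2}}{4}$)
$B{\left(P{\left(3 \right)} \right)} \left(-56\right) = \frac{81 \left(- \frac{4}{3}\right)^{2}}{4} \left(-56\right) = \frac{81}{4} \cdot \frac{16}{9} \left(-56\right) = 36 \left(-56\right) = -2016$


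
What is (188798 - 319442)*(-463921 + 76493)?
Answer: 50615143632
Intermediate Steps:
(188798 - 319442)*(-463921 + 76493) = -130644*(-387428) = 50615143632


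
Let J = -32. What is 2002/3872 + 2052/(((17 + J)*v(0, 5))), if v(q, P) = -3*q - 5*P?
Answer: 131759/22000 ≈ 5.9890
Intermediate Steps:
v(q, P) = -5*P - 3*q
2002/3872 + 2052/(((17 + J)*v(0, 5))) = 2002/3872 + 2052/(((17 - 32)*(-5*5 - 3*0))) = 2002*(1/3872) + 2052/((-15*(-25 + 0))) = 91/176 + 2052/((-15*(-25))) = 91/176 + 2052/375 = 91/176 + 2052*(1/375) = 91/176 + 684/125 = 131759/22000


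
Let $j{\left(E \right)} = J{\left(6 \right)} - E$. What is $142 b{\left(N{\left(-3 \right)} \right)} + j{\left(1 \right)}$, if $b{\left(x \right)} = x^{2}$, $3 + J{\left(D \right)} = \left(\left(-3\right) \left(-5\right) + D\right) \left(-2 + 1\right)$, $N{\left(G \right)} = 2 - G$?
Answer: $3525$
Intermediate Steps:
$J{\left(D \right)} = -18 - D$ ($J{\left(D \right)} = -3 + \left(\left(-3\right) \left(-5\right) + D\right) \left(-2 + 1\right) = -3 + \left(15 + D\right) \left(-1\right) = -3 - \left(15 + D\right) = -18 - D$)
$j{\left(E \right)} = -24 - E$ ($j{\left(E \right)} = \left(-18 - 6\right) - E = -24 - E$)
$142 b{\left(N{\left(-3 \right)} \right)} + j{\left(1 \right)} = 142 \left(2 - -3\right)^{2} - 25 = 142 \left(2 + 3\right)^{2} - 25 = 142 \cdot 5^{2} - 25 = 142 \cdot 25 - 25 = 3550 - 25 = 3525$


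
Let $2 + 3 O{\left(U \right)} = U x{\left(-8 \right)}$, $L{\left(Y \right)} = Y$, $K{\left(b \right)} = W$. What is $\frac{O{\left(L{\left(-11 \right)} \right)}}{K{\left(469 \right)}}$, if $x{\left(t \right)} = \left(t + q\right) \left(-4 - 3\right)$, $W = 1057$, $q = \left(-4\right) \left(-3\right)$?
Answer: $\frac{102}{1057} \approx 0.0965$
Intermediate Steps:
$q = 12$
$K{\left(b \right)} = 1057$
$x{\left(t \right)} = -84 - 7 t$ ($x{\left(t \right)} = \left(t + 12\right) \left(-4 - 3\right) = \left(12 + t\right) \left(-4 - 3\right) = \left(12 + t\right) \left(-7\right) = -84 - 7 t$)
$O{\left(U \right)} = - \frac{2}{3} - \frac{28 U}{3}$ ($O{\left(U \right)} = - \frac{2}{3} + \frac{U \left(-84 - -56\right)}{3} = - \frac{2}{3} + \frac{U \left(-84 + 56\right)}{3} = - \frac{2}{3} + \frac{U \left(-28\right)}{3} = - \frac{2}{3} + \frac{\left(-28\right) U}{3} = - \frac{2}{3} - \frac{28 U}{3}$)
$\frac{O{\left(L{\left(-11 \right)} \right)}}{K{\left(469 \right)}} = \frac{- \frac{2}{3} - - \frac{308}{3}}{1057} = \left(- \frac{2}{3} + \frac{308}{3}\right) \frac{1}{1057} = 102 \cdot \frac{1}{1057} = \frac{102}{1057}$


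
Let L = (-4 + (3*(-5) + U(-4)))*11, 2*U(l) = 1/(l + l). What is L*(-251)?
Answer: 842105/16 ≈ 52632.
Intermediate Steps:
U(l) = 1/(4*l) (U(l) = 1/(2*(l + l)) = 1/(2*((2*l))) = (1/(2*l))/2 = 1/(4*l))
L = -3355/16 (L = (-4 + (3*(-5) + (¼)/(-4)))*11 = (-4 + (-15 + (¼)*(-¼)))*11 = (-4 + (-15 - 1/16))*11 = (-4 - 241/16)*11 = -305/16*11 = -3355/16 ≈ -209.69)
L*(-251) = -3355/16*(-251) = 842105/16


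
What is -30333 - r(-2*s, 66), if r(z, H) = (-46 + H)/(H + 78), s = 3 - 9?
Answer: -1091993/36 ≈ -30333.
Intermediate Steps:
s = -6
r(z, H) = (-46 + H)/(78 + H)
-30333 - r(-2*s, 66) = -30333 - (-46 + 66)/(78 + 66) = -30333 - 20/144 = -30333 - 1*5/36 = -30333 - 5/36 = -1091993/36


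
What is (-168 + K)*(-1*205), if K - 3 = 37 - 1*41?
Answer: 34645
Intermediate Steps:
K = -1 (K = 3 + (37 - 1*41) = 3 + (37 - 41) = 3 - 4 = -1)
(-168 + K)*(-1*205) = (-168 - 1)*(-1*205) = -169*(-205) = 34645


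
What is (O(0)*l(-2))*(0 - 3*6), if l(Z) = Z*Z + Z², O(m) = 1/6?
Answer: -24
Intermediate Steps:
O(m) = ⅙
l(Z) = 2*Z² (l(Z) = Z² + Z² = 2*Z²)
(O(0)*l(-2))*(0 - 3*6) = ((2*(-2)²)/6)*(0 - 3*6) = ((2*4)/6)*(0 - 18) = ((⅙)*8)*(-18) = (4/3)*(-18) = -24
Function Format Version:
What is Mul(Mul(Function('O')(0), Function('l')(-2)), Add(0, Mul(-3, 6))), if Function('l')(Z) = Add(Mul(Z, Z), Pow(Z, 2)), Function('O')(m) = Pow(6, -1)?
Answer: -24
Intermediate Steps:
Function('O')(m) = Rational(1, 6)
Function('l')(Z) = Mul(2, Pow(Z, 2)) (Function('l')(Z) = Add(Pow(Z, 2), Pow(Z, 2)) = Mul(2, Pow(Z, 2)))
Mul(Mul(Function('O')(0), Function('l')(-2)), Add(0, Mul(-3, 6))) = Mul(Mul(Rational(1, 6), Mul(2, Pow(-2, 2))), Add(0, Mul(-3, 6))) = Mul(Mul(Rational(1, 6), Mul(2, 4)), Add(0, -18)) = Mul(Mul(Rational(1, 6), 8), -18) = Mul(Rational(4, 3), -18) = -24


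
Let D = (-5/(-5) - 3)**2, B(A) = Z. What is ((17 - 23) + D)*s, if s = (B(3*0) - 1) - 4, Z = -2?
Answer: 14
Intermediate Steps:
B(A) = -2
D = 4 (D = (-5*(-1/5) - 3)**2 = (1 - 3)**2 = (-2)**2 = 4)
s = -7 (s = (-2 - 1) - 4 = -3 - 4 = -7)
((17 - 23) + D)*s = ((17 - 23) + 4)*(-7) = (-6 + 4)*(-7) = -2*(-7) = 14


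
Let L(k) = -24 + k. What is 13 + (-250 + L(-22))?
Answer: -283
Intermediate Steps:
13 + (-250 + L(-22)) = 13 + (-250 + (-24 - 22)) = 13 + (-250 - 46) = 13 - 296 = -283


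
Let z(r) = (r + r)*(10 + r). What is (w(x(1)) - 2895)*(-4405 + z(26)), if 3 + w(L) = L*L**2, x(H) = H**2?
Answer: 7338101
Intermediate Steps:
z(r) = 2*r*(10 + r) (z(r) = (2*r)*(10 + r) = 2*r*(10 + r))
w(L) = -3 + L**3 (w(L) = -3 + L*L**2 = -3 + L**3)
(w(x(1)) - 2895)*(-4405 + z(26)) = ((-3 + (1**2)**3) - 2895)*(-4405 + 2*26*(10 + 26)) = ((-3 + 1**3) - 2895)*(-4405 + 2*26*36) = ((-3 + 1) - 2895)*(-4405 + 1872) = (-2 - 2895)*(-2533) = -2897*(-2533) = 7338101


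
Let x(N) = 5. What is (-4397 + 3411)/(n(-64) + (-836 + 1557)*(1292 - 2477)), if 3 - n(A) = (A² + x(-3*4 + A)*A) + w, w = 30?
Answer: 493/429094 ≈ 0.0011489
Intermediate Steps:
n(A) = -27 - A² - 5*A (n(A) = 3 - ((A² + 5*A) + 30) = 3 - (30 + A² + 5*A) = 3 + (-30 - A² - 5*A) = -27 - A² - 5*A)
(-4397 + 3411)/(n(-64) + (-836 + 1557)*(1292 - 2477)) = (-4397 + 3411)/((-27 - 1*(-64)² - 5*(-64)) + (-836 + 1557)*(1292 - 2477)) = -986/((-27 - 1*4096 + 320) + 721*(-1185)) = -986/((-27 - 4096 + 320) - 854385) = -986/(-3803 - 854385) = -986/(-858188) = -986*(-1/858188) = 493/429094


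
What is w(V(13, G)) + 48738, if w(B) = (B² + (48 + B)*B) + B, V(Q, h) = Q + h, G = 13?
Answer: 51364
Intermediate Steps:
w(B) = B + B² + B*(48 + B) (w(B) = (B² + B*(48 + B)) + B = B + B² + B*(48 + B))
w(V(13, G)) + 48738 = (13 + 13)*(49 + 2*(13 + 13)) + 48738 = 26*(49 + 2*26) + 48738 = 26*(49 + 52) + 48738 = 26*101 + 48738 = 2626 + 48738 = 51364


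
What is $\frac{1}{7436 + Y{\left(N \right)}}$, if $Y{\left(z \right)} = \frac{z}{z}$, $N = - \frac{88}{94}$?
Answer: $\frac{1}{7437} \approx 0.00013446$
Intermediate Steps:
$N = - \frac{44}{47}$ ($N = \left(-88\right) \frac{1}{94} = - \frac{44}{47} \approx -0.93617$)
$Y{\left(z \right)} = 1$
$\frac{1}{7436 + Y{\left(N \right)}} = \frac{1}{7436 + 1} = \frac{1}{7437}$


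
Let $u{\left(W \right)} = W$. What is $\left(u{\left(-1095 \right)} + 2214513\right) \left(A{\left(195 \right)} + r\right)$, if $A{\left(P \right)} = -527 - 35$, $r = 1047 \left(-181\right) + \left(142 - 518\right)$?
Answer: $-421534391010$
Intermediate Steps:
$r = -189883$ ($r = -189507 + \left(142 - 518\right) = -189507 - 376 = -189883$)
$A{\left(P \right)} = -562$
$\left(u{\left(-1095 \right)} + 2214513\right) \left(A{\left(195 \right)} + r\right) = \left(-1095 + 2214513\right) \left(-562 - 189883\right) = 2213418 \left(-190445\right) = -421534391010$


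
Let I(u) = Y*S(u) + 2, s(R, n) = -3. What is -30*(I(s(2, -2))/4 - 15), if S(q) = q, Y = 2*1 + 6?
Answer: 615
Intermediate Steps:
Y = 8 (Y = 2 + 6 = 8)
I(u) = 2 + 8*u (I(u) = 8*u + 2 = 2 + 8*u)
-30*(I(s(2, -2))/4 - 15) = -30*((2 + 8*(-3))/4 - 15) = -30*((2 - 24)*(¼) - 15) = -30*(-22*¼ - 15) = -30*(-11/2 - 15) = -30*(-41/2) = 615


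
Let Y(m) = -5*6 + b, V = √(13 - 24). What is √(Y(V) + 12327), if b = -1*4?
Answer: √12293 ≈ 110.87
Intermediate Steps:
V = I*√11 (V = √(-11) = I*√11 ≈ 3.3166*I)
b = -4
Y(m) = -34 (Y(m) = -5*6 - 4 = -30 - 4 = -34)
√(Y(V) + 12327) = √(-34 + 12327) = √12293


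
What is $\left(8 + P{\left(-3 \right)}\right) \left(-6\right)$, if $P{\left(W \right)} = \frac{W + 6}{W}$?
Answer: $-42$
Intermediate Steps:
$P{\left(W \right)} = \frac{6 + W}{W}$
$\left(8 + P{\left(-3 \right)}\right) \left(-6\right) = \left(8 + \frac{6 - 3}{-3}\right) \left(-6\right) = \left(8 - 1\right) \left(-6\right) = 7 \left(-6\right) = -42$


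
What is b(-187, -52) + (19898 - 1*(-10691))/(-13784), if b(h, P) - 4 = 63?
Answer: 892939/13784 ≈ 64.781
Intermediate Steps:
b(h, P) = 67 (b(h, P) = 4 + 63 = 67)
b(-187, -52) + (19898 - 1*(-10691))/(-13784) = 67 + (19898 - 1*(-10691))/(-13784) = 67 + (19898 + 10691)*(-1/13784) = 67 + 30589*(-1/13784) = 67 - 30589/13784 = 892939/13784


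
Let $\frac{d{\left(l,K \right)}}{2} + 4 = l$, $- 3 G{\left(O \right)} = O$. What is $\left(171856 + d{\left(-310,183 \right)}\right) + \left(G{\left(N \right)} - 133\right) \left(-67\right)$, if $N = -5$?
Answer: $\frac{540082}{3} \approx 1.8003 \cdot 10^{5}$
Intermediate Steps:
$G{\left(O \right)} = - \frac{O}{3}$
$d{\left(l,K \right)} = -8 + 2 l$
$\left(171856 + d{\left(-310,183 \right)}\right) + \left(G{\left(N \right)} - 133\right) \left(-67\right) = \left(171856 + \left(-8 + 2 \left(-310\right)\right)\right) + \left(\left(- \frac{1}{3}\right) \left(-5\right) - 133\right) \left(-67\right) = \left(171856 - 628\right) + \left(\frac{5}{3} - 133\right) \left(-67\right) = \left(171856 - 628\right) - - \frac{26398}{3} = 171228 + \frac{26398}{3} = \frac{540082}{3}$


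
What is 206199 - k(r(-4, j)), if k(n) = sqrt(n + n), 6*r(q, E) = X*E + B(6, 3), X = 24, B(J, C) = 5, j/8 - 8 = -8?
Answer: 206199 - sqrt(15)/3 ≈ 2.0620e+5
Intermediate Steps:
j = 0 (j = 64 + 8*(-8) = 64 - 64 = 0)
r(q, E) = 5/6 + 4*E (r(q, E) = (24*E + 5)/6 = (5 + 24*E)/6 = 5/6 + 4*E)
k(n) = sqrt(2)*sqrt(n) (k(n) = sqrt(2*n) = sqrt(2)*sqrt(n))
206199 - k(r(-4, j)) = 206199 - sqrt(2)*sqrt(5/6 + 4*0) = 206199 - sqrt(2)*sqrt(5/6 + 0) = 206199 - sqrt(2)*sqrt(5/6) = 206199 - sqrt(2)*sqrt(30)/6 = 206199 - sqrt(15)/3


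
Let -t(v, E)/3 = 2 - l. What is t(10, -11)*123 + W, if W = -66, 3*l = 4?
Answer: -312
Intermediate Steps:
l = 4/3 (l = (⅓)*4 = 4/3 ≈ 1.3333)
t(v, E) = -2 (t(v, E) = -3*(2 - 1*4/3) = -3*(2 - 4/3) = -3*⅔ = -2)
t(10, -11)*123 + W = -2*123 - 66 = -246 - 66 = -312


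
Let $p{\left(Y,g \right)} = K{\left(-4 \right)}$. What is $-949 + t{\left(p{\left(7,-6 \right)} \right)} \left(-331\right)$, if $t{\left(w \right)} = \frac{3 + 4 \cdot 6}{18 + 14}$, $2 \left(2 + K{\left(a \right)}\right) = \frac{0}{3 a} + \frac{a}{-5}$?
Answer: $- \frac{39305}{32} \approx -1228.3$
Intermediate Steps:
$K{\left(a \right)} = -2 - \frac{a}{10}$ ($K{\left(a \right)} = -2 + \frac{\frac{0}{3 a} + \frac{a}{-5}}{2} = -2 + \frac{0 \frac{1}{3 a} + a \left(- \frac{1}{5}\right)}{2} = -2 + \frac{0 - \frac{a}{5}}{2} = -2 + \frac{\left(- \frac{1}{5}\right) a}{2} = -2 - \frac{a}{10}$)
$p{\left(Y,g \right)} = - \frac{8}{5}$ ($p{\left(Y,g \right)} = -2 - - \frac{2}{5} = -2 + \frac{2}{5} = - \frac{8}{5}$)
$t{\left(w \right)} = \frac{27}{32}$ ($t{\left(w \right)} = \frac{3 + 24}{32} = 27 \cdot \frac{1}{32} = \frac{27}{32}$)
$-949 + t{\left(p{\left(7,-6 \right)} \right)} \left(-331\right) = -949 + \frac{27}{32} \left(-331\right) = -949 - \frac{8937}{32} = - \frac{39305}{32}$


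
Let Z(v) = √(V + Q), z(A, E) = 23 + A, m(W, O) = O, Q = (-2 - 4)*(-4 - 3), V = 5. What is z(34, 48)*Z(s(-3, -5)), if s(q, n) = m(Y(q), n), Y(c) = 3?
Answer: 57*√47 ≈ 390.77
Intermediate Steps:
Q = 42 (Q = -6*(-7) = 42)
s(q, n) = n
Z(v) = √47 (Z(v) = √(5 + 42) = √47)
z(34, 48)*Z(s(-3, -5)) = (23 + 34)*√47 = 57*√47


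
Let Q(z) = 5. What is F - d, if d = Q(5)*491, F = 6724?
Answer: 4269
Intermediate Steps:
d = 2455 (d = 5*491 = 2455)
F - d = 6724 - 1*2455 = 6724 - 2455 = 4269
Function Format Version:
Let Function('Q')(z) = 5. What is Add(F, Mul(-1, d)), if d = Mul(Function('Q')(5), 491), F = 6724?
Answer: 4269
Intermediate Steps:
d = 2455 (d = Mul(5, 491) = 2455)
Add(F, Mul(-1, d)) = Add(6724, Mul(-1, 2455)) = Add(6724, -2455) = 4269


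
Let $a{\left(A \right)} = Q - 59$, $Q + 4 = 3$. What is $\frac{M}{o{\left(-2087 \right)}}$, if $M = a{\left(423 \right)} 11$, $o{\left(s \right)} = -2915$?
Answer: $\frac{12}{53} \approx 0.22642$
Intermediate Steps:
$Q = -1$ ($Q = -4 + 3 = -1$)
$a{\left(A \right)} = -60$ ($a{\left(A \right)} = -1 - 59 = -60$)
$M = -660$ ($M = \left(-60\right) 11 = -660$)
$\frac{M}{o{\left(-2087 \right)}} = - \frac{660}{-2915} = \left(-660\right) \left(- \frac{1}{2915}\right) = \frac{12}{53}$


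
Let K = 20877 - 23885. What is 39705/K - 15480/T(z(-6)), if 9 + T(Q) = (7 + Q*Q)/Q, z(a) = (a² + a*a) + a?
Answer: -3222861585/11337152 ≈ -284.27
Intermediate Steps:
z(a) = a + 2*a² (z(a) = (a² + a²) + a = 2*a² + a = a + 2*a²)
T(Q) = -9 + (7 + Q²)/Q (T(Q) = -9 + (7 + Q*Q)/Q = -9 + (7 + Q²)/Q)
K = -3008
39705/K - 15480/T(z(-6)) = 39705/(-3008) - 15480/(-9 - 6*(1 + 2*(-6)) + 7/((-6*(1 + 2*(-6))))) = 39705*(-1/3008) - 15480/(-9 - 6*(1 - 12) + 7/((-6*(1 - 12)))) = -39705/3008 - 15480/(-9 - 6*(-11) + 7/((-6*(-11)))) = -39705/3008 - 15480/(-9 + 66 + 7/66) = -39705/3008 - 15480/3769/66 = -39705/3008 - 15480*66/3769 = -39705/3008 - 1021680/3769 = -3222861585/11337152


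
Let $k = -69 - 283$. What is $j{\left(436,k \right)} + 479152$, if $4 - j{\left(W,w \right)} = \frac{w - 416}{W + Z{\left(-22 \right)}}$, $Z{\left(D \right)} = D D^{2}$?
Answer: $\frac{407761692}{851} \approx 4.7916 \cdot 10^{5}$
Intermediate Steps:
$Z{\left(D \right)} = D^{3}$
$k = -352$
$j{\left(W,w \right)} = 4 - \frac{-416 + w}{-10648 + W}$ ($j{\left(W,w \right)} = 4 - \frac{w - 416}{W + \left(-22\right)^{3}} = 4 - \frac{-416 + w}{W - 10648} = 4 - \frac{-416 + w}{-10648 + W}$)
$j{\left(436,k \right)} + 479152 = \frac{-42176 - -352 + 4 \cdot 436}{-10648 + 436} + 479152 = \frac{-42176 + 352 + 1744}{-10212} + 479152 = \left(- \frac{1}{10212}\right) \left(-40080\right) + 479152 = \frac{3340}{851} + 479152 = \frac{407761692}{851}$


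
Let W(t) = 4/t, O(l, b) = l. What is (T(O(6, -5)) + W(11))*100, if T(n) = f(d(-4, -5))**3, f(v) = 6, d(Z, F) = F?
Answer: 238000/11 ≈ 21636.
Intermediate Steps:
T(n) = 216 (T(n) = 6**3 = 216)
(T(O(6, -5)) + W(11))*100 = (216 + 4/11)*100 = (2380/11)*100 = 238000/11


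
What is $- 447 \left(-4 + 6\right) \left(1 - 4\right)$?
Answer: $2682$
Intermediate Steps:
$- 447 \left(-4 + 6\right) \left(1 - 4\right) = - 447 \cdot 2 \left(1 - 4\right) = - 447 \cdot 2 \left(-3\right) = \left(-447\right) \left(-6\right) = 2682$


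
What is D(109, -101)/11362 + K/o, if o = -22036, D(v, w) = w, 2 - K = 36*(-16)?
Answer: -1099109/31296629 ≈ -0.035119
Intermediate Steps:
K = 578 (K = 2 - 36*(-16) = 2 - 1*(-576) = 2 + 576 = 578)
D(109, -101)/11362 + K/o = -101/11362 + 578/(-22036) = -101*1/11362 + 578*(-1/22036) = -101/11362 - 289/11018 = -1099109/31296629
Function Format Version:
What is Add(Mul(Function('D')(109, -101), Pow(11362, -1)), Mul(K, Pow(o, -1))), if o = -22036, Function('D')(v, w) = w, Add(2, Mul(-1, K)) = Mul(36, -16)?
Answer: Rational(-1099109, 31296629) ≈ -0.035119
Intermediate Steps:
K = 578 (K = Add(2, Mul(-1, Mul(36, -16))) = Add(2, Mul(-1, -576)) = Add(2, 576) = 578)
Add(Mul(Function('D')(109, -101), Pow(11362, -1)), Mul(K, Pow(o, -1))) = Add(Mul(-101, Pow(11362, -1)), Mul(578, Pow(-22036, -1))) = Add(Mul(-101, Rational(1, 11362)), Mul(578, Rational(-1, 22036))) = Add(Rational(-101, 11362), Rational(-289, 11018)) = Rational(-1099109, 31296629)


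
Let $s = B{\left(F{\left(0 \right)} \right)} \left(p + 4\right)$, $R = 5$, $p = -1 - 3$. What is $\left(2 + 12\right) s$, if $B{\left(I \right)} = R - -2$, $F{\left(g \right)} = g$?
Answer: $0$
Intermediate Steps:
$p = -4$ ($p = -1 - 3 = -4$)
$B{\left(I \right)} = 7$ ($B{\left(I \right)} = 5 - -2 = 5 + 2 = 7$)
$s = 0$ ($s = 7 \left(-4 + 4\right) = 7 \cdot 0 = 0$)
$\left(2 + 12\right) s = \left(2 + 12\right) 0 = 14 \cdot 0 = 0$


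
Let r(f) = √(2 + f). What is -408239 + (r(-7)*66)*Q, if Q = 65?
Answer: -408239 + 4290*I*√5 ≈ -4.0824e+5 + 9592.7*I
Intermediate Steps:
-408239 + (r(-7)*66)*Q = -408239 + (√(2 - 7)*66)*65 = -408239 + (√(-5)*66)*65 = -408239 + ((I*√5)*66)*65 = -408239 + (66*I*√5)*65 = -408239 + 4290*I*√5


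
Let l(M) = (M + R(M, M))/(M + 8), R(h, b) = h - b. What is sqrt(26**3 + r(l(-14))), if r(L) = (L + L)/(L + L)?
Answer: 9*sqrt(217) ≈ 132.58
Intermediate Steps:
l(M) = M/(8 + M) (l(M) = (M + (M - M))/(M + 8) = (M + 0)/(8 + M) = M/(8 + M))
r(L) = 1 (r(L) = (2*L)/((2*L)) = (2*L)*(1/(2*L)) = 1)
sqrt(26**3 + r(l(-14))) = sqrt(26**3 + 1) = sqrt(17576 + 1) = sqrt(17577) = 9*sqrt(217)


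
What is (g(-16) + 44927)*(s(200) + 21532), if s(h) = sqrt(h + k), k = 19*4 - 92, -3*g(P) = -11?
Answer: 2902341344/3 + 269584*sqrt(46)/3 ≈ 9.6806e+8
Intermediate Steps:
g(P) = 11/3 (g(P) = -1/3*(-11) = 11/3)
k = -16 (k = 76 - 92 = -16)
s(h) = sqrt(-16 + h) (s(h) = sqrt(h - 16) = sqrt(-16 + h))
(g(-16) + 44927)*(s(200) + 21532) = (11/3 + 44927)*(sqrt(-16 + 200) + 21532) = 134792*(sqrt(184) + 21532)/3 = 134792*(2*sqrt(46) + 21532)/3 = 134792*(21532 + 2*sqrt(46))/3 = 2902341344/3 + 269584*sqrt(46)/3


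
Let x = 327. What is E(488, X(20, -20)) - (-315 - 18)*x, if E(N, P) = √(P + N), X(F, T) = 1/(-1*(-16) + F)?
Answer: 108891 + √17569/6 ≈ 1.0891e+5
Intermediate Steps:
X(F, T) = 1/(16 + F)
E(N, P) = √(N + P)
E(488, X(20, -20)) - (-315 - 18)*x = √(488 + 1/(16 + 20)) - (-315 - 18)*327 = √(488 + 1/36) - (-333)*327 = √(488 + 1/36) - 1*(-108891) = √(17569/36) + 108891 = √17569/6 + 108891 = 108891 + √17569/6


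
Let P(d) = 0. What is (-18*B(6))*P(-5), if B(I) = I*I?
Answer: 0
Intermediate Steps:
B(I) = I²
(-18*B(6))*P(-5) = -18*6²*0 = -18*36*0 = -648*0 = 0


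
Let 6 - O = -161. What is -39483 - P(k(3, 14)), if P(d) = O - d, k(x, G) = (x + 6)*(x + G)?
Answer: -39497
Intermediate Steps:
k(x, G) = (6 + x)*(G + x)
O = 167 (O = 6 - 1*(-161) = 6 + 161 = 167)
P(d) = 167 - d
-39483 - P(k(3, 14)) = -39483 - (167 - (3² + 6*14 + 6*3 + 14*3)) = -39483 - (167 - (9 + 84 + 18 + 42)) = -39483 - (167 - 1*153) = -39483 - (167 - 153) = -39483 - 1*14 = -39483 - 14 = -39497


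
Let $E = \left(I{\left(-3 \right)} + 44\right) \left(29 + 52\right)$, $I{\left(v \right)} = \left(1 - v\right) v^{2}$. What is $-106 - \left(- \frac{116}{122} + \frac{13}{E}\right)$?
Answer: $- \frac{41524633}{395280} \approx -105.05$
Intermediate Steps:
$I{\left(v \right)} = v^{2} \left(1 - v\right)$
$E = 6480$ ($E = \left(\left(-3\right)^{2} \left(1 - -3\right) + 44\right) \left(29 + 52\right) = \left(9 \left(1 + 3\right) + 44\right) 81 = \left(9 \cdot 4 + 44\right) 81 = \left(36 + 44\right) 81 = 80 \cdot 81 = 6480$)
$-106 - \left(- \frac{116}{122} + \frac{13}{E}\right) = -106 - \left(- \frac{116}{122} + \frac{13}{6480}\right) = -106 - \left(\left(-116\right) \frac{1}{122} + 13 \cdot \frac{1}{6480}\right) = -106 - \left(- \frac{58}{61} + \frac{13}{6480}\right) = -106 - - \frac{375047}{395280} = -106 + \frac{375047}{395280} = - \frac{41524633}{395280}$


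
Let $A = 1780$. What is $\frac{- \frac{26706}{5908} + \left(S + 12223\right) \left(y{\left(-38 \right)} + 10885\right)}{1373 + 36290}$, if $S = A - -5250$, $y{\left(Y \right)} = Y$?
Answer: $\frac{616905344261}{111256502} \approx 5544.9$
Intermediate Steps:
$S = 7030$ ($S = 1780 - -5250 = 1780 + 5250 = 7030$)
$\frac{- \frac{26706}{5908} + \left(S + 12223\right) \left(y{\left(-38 \right)} + 10885\right)}{1373 + 36290} = \frac{- \frac{26706}{5908} + \left(7030 + 12223\right) \left(-38 + 10885\right)}{1373 + 36290} = \frac{\left(-26706\right) \frac{1}{5908} + 19253 \cdot 10847}{37663} = \left(- \frac{13353}{2954} + 208837291\right) \frac{1}{37663} = \frac{616905344261}{2954} \cdot \frac{1}{37663} = \frac{616905344261}{111256502}$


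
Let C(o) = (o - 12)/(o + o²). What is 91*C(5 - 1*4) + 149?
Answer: -703/2 ≈ -351.50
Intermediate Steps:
C(o) = (-12 + o)/(o + o²)
91*C(5 - 1*4) + 149 = 91*((-12 + (5 - 1*4))/((5 - 1*4)*(1 + (5 - 1*4)))) + 149 = 91*((-12 + (5 - 4))/((5 - 4)*(1 + (5 - 4)))) + 149 = 91*((-12 + 1)/(1*(1 + 1))) + 149 = 91*(1*(-11)/2) + 149 = 91*(1*(½)*(-11)) + 149 = 91*(-11/2) + 149 = -1001/2 + 149 = -703/2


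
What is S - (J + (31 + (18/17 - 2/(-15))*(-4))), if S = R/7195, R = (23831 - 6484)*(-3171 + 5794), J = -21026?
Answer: 2005264066/73389 ≈ 27324.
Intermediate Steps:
R = 45501181 (R = 17347*2623 = 45501181)
S = 45501181/7195 ≈ 6324.0
S - (J + (31 + (18/17 - 2/(-15))*(-4))) = 45501181/7195 - (-21026 + (31 + (18/17 - 2/(-15))*(-4))) = 45501181/7195 - (-21026 + (31 + (18*(1/17) - 2*(-1/15))*(-4))) = 45501181/7195 - (-21026 + (31 + (18/17 + 2/15)*(-4))) = 45501181/7195 - (-21026 + (31 + (304/255)*(-4))) = 45501181/7195 - (-21026 + (31 - 1216/255)) = 45501181/7195 - (-21026 + 6689/255) = 45501181/7195 - 1*(-5354941/255) = 45501181/7195 + 5354941/255 = 2005264066/73389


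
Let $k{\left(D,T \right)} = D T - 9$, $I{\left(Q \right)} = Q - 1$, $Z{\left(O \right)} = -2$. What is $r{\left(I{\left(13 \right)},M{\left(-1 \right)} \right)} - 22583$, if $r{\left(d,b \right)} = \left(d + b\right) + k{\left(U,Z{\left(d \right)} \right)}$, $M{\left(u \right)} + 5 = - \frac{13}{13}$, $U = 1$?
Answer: $-22588$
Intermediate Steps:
$M{\left(u \right)} = -6$ ($M{\left(u \right)} = -5 - \frac{13}{13} = -5 - 1 = -6$)
$I{\left(Q \right)} = -1 + Q$
$k{\left(D,T \right)} = -9 + D T$
$r{\left(d,b \right)} = -11 + b + d$ ($r{\left(d,b \right)} = \left(d + b\right) + \left(-9 + 1 \left(-2\right)\right) = \left(b + d\right) - 11 = -11 + b + d$)
$r{\left(I{\left(13 \right)},M{\left(-1 \right)} \right)} - 22583 = \left(-11 - 6 + \left(-1 + 13\right)\right) - 22583 = \left(-11 - 6 + 12\right) - 22583 = -5 - 22583 = -22588$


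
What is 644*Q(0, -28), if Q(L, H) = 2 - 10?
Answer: -5152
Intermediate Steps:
Q(L, H) = -8
644*Q(0, -28) = 644*(-8) = -5152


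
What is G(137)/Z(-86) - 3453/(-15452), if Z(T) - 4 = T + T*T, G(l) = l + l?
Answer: 14744545/56507964 ≈ 0.26093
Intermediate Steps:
G(l) = 2*l
Z(T) = 4 + T + T**2 (Z(T) = 4 + (T + T*T) = 4 + (T + T**2) = 4 + T + T**2)
G(137)/Z(-86) - 3453/(-15452) = (2*137)/(4 - 86 + (-86)**2) - 3453/(-15452) = 274/(4 - 86 + 7396) - 3453*(-1/15452) = 274/7314 + 3453/15452 = 274*(1/7314) + 3453/15452 = 137/3657 + 3453/15452 = 14744545/56507964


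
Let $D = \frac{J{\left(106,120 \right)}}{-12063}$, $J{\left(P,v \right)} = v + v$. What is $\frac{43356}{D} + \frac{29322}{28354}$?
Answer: $- \frac{617884673343}{283540} \approx -2.1792 \cdot 10^{6}$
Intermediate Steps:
$J{\left(P,v \right)} = 2 v$
$D = - \frac{80}{4021}$ ($D = \frac{2 \cdot 120}{-12063} = 240 \left(- \frac{1}{12063}\right) = - \frac{80}{4021} \approx -0.019896$)
$\frac{43356}{D} + \frac{29322}{28354} = \frac{43356}{- \frac{80}{4021}} + \frac{29322}{28354} = 43356 \left(- \frac{4021}{80}\right) + 29322 \cdot \frac{1}{28354} = - \frac{43583619}{20} + \frac{14661}{14177} = - \frac{617884673343}{283540}$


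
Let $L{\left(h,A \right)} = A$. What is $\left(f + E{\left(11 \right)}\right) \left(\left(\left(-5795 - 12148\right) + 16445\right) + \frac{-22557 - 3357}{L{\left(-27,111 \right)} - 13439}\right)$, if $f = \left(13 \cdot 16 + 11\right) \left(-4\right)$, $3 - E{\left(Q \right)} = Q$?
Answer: $\frac{18515185}{14} \approx 1.3225 \cdot 10^{6}$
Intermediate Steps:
$E{\left(Q \right)} = 3 - Q$
$f = -876$ ($f = \left(208 + 11\right) \left(-4\right) = 219 \left(-4\right) = -876$)
$\left(f + E{\left(11 \right)}\right) \left(\left(\left(-5795 - 12148\right) + 16445\right) + \frac{-22557 - 3357}{L{\left(-27,111 \right)} - 13439}\right) = \left(-876 + \left(3 - 11\right)\right) \left(\left(\left(-5795 - 12148\right) + 16445\right) + \frac{-22557 - 3357}{111 - 13439}\right) = \left(-876 + \left(3 - 11\right)\right) \left(\left(-17943 + 16445\right) - \frac{25914}{-13328}\right) = \left(-876 - 8\right) \left(-1498 - - \frac{1851}{952}\right) = - 884 \left(-1498 + \frac{1851}{952}\right) = \left(-884\right) \left(- \frac{1424245}{952}\right) = \frac{18515185}{14}$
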